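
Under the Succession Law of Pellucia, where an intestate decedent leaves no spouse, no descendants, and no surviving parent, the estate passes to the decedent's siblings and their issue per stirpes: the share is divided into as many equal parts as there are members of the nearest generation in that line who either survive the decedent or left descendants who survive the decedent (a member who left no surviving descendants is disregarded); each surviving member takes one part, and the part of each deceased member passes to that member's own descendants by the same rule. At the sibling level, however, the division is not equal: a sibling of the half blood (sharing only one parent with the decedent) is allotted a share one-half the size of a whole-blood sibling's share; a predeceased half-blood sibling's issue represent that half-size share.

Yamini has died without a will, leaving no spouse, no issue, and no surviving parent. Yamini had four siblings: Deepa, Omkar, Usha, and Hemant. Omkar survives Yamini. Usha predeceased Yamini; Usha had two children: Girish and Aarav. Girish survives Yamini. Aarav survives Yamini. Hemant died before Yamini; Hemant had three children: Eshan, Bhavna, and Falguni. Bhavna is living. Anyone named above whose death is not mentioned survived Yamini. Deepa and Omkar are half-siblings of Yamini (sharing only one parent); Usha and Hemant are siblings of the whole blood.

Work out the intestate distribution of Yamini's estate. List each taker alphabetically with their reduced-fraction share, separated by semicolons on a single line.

Aarav 1/6; Bhavna 1/9; Deepa 1/6; Eshan 1/9; Falguni 1/9; Girish 1/6; Omkar 1/6

No spouse, descendants, or parent survives, so the estate passes to Yamini's siblings per stirpes.
Half-blood siblings count for one-half the weight of whole-blood siblings at the initial division.
Dividing 1 in proportion to weights (total weight 3): Deepa (weight 1/2) → 1/6; Omkar (weight 1/2) → 1/6; Usha (weight 1) → 1/3; Hemant (weight 1) → 1/3.
Deepa is living and takes 1/6.
Omkar is living and takes 1/6.
Usha predeceased; the 1/3 allotted to Usha's branch passes to Usha's issue by representation.
The 1/3 is divided into 2 equal shares of 1/6 among Girish, Aarav.
Girish is living and takes 1/6.
Aarav is living and takes 1/6.
Hemant predeceased; the 1/3 allotted to Hemant's branch passes to Hemant's issue by representation.
The 1/3 is divided into 3 equal shares of 1/9 among Eshan, Bhavna, Falguni.
Eshan is living and takes 1/9.
Bhavna is living and takes 1/9.
Falguni is living and takes 1/9.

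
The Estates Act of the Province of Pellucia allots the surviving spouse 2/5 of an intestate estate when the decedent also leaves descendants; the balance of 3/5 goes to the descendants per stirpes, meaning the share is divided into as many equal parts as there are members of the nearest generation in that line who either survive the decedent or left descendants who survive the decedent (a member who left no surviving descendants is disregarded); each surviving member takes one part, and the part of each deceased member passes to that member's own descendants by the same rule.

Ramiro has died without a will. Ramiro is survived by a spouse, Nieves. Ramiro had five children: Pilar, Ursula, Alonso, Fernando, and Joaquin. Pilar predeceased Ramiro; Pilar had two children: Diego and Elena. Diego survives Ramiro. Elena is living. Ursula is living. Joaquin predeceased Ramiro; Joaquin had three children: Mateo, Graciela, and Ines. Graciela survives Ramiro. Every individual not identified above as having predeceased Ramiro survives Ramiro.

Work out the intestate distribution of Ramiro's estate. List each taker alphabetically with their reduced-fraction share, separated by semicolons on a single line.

Alonso 3/25; Diego 3/50; Elena 3/50; Fernando 3/25; Graciela 1/25; Ines 1/25; Mateo 1/25; Nieves 2/5; Ursula 3/25

Nieves, as surviving spouse, takes 2/5.
The remaining 3/5 passes to Ramiro's descendants per stirpes.
The 3/5 is divided into 5 equal shares of 3/25 among Pilar, Ursula, Alonso, Fernando, Joaquin.
Pilar predeceased; the 3/25 allotted to Pilar's branch passes to Pilar's issue by representation.
The 3/25 is divided into 2 equal shares of 3/50 among Diego, Elena.
Diego is living and takes 3/50.
Elena is living and takes 3/50.
Ursula is living and takes 3/25.
Alonso is living and takes 3/25.
Fernando is living and takes 3/25.
Joaquin predeceased; the 3/25 allotted to Joaquin's branch passes to Joaquin's issue by representation.
The 3/25 is divided into 3 equal shares of 1/25 among Mateo, Graciela, Ines.
Mateo is living and takes 1/25.
Graciela is living and takes 1/25.
Ines is living and takes 1/25.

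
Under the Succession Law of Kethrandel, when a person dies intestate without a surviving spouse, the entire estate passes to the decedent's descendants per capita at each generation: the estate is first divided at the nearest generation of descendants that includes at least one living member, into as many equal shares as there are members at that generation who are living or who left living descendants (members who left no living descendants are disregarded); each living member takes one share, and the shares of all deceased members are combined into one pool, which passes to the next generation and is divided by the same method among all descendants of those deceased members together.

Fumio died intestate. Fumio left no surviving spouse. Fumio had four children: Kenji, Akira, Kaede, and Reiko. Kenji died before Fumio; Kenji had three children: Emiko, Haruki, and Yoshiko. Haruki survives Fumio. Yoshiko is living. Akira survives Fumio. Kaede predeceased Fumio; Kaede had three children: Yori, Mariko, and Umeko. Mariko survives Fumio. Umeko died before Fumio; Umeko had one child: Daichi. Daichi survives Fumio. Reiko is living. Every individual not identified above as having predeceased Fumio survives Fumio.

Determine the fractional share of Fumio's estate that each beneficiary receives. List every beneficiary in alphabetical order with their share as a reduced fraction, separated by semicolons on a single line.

Akira 1/4; Daichi 1/12; Emiko 1/12; Haruki 1/12; Mariko 1/12; Reiko 1/4; Yori 1/12; Yoshiko 1/12

There is no surviving spouse, so the entire estate passes to Fumio's descendants per capita at each generation.
At generation 1 (Kenji, Akira, Kaede, Reiko) there are 4 shares of (1)/4 = 1/4 each.
Living: Akira and Reiko — each takes 1/4.
Deceased: Kenji and Kaede. Their combined 1/2 is pooled and carried to generation 2.
At generation 2 (Emiko, Haruki, Yoshiko, Yori, Mariko, Umeko) there are 6 shares of (1/2)/6 = 1/12 each.
Living: Emiko, Haruki, Yoshiko, Yori, and Mariko — each takes 1/12.
Deceased: Umeko. That 1/12 share is carried to generation 3.
At generation 3 (Daichi) there are 1 shares of (1/12)/1 = 1/12 each.
Living: Daichi — each takes 1/12.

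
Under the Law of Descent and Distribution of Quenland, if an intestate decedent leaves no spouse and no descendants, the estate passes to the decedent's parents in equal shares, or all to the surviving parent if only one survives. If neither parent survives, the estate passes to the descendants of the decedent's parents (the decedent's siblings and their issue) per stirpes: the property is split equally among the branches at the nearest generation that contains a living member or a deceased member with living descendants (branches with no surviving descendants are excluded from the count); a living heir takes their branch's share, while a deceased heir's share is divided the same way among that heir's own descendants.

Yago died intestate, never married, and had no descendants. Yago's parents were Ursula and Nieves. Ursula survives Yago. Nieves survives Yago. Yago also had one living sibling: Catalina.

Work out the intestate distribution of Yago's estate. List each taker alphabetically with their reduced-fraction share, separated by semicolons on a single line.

Nieves 1/2; Ursula 1/2

Both parents survive, so Ursula and Nieves each take 1/2. The siblings take nothing because a surviving parent has priority.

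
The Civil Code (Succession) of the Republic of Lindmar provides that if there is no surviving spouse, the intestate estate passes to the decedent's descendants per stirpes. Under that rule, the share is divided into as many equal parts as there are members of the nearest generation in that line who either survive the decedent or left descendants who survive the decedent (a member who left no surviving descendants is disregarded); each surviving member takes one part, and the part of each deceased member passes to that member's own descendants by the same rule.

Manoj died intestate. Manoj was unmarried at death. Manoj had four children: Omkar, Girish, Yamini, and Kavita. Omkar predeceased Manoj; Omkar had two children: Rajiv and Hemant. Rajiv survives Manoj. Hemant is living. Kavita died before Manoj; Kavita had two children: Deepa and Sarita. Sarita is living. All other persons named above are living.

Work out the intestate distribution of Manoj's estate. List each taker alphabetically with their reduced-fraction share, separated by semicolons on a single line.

There is no surviving spouse, so the entire estate passes to Manoj's descendants per stirpes.
The estate is divided into 4 equal shares of 1/4 among Omkar, Girish, Yamini, Kavita.
Omkar predeceased; the 1/4 allotted to Omkar's branch passes to Omkar's issue by representation.
The 1/4 is divided into 2 equal shares of 1/8 among Rajiv, Hemant.
Rajiv is living and takes 1/8.
Hemant is living and takes 1/8.
Girish is living and takes 1/4.
Yamini is living and takes 1/4.
Kavita predeceased; the 1/4 allotted to Kavita's branch passes to Kavita's issue by representation.
The 1/4 is divided into 2 equal shares of 1/8 among Deepa, Sarita.
Deepa is living and takes 1/8.
Sarita is living and takes 1/8.

Deepa 1/8; Girish 1/4; Hemant 1/8; Rajiv 1/8; Sarita 1/8; Yamini 1/4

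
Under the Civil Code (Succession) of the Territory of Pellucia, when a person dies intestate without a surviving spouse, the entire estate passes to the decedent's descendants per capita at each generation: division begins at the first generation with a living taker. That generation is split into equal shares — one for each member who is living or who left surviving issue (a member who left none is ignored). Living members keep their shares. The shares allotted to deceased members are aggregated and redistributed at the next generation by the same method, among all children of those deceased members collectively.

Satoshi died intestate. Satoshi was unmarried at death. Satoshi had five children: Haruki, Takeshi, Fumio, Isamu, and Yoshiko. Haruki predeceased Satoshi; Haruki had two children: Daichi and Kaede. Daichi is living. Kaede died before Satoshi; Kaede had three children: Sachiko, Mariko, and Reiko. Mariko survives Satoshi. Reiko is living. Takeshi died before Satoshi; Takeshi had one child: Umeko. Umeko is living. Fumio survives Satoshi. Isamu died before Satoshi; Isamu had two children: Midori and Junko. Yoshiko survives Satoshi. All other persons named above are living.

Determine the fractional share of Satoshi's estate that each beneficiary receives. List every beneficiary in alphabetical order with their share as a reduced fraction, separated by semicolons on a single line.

Daichi 3/25; Fumio 1/5; Junko 3/25; Mariko 1/25; Midori 3/25; Reiko 1/25; Sachiko 1/25; Umeko 3/25; Yoshiko 1/5

There is no surviving spouse, so the entire estate passes to Satoshi's descendants per capita at each generation.
At generation 1 (Haruki, Takeshi, Fumio, Isamu, Yoshiko) there are 5 shares of (1)/5 = 1/5 each.
Living: Fumio and Yoshiko — each takes 1/5.
Deceased: Haruki, Takeshi, and Isamu. Their combined 3/5 is pooled and carried to generation 2.
At generation 2 (Daichi, Kaede, Umeko, Midori, Junko) there are 5 shares of (3/5)/5 = 3/25 each.
Living: Daichi, Umeko, Midori, and Junko — each takes 3/25.
Deceased: Kaede. That 3/25 share is carried to generation 3.
At generation 3 (Sachiko, Mariko, Reiko) there are 3 shares of (3/25)/3 = 1/25 each.
Living: Sachiko, Mariko, and Reiko — each takes 1/25.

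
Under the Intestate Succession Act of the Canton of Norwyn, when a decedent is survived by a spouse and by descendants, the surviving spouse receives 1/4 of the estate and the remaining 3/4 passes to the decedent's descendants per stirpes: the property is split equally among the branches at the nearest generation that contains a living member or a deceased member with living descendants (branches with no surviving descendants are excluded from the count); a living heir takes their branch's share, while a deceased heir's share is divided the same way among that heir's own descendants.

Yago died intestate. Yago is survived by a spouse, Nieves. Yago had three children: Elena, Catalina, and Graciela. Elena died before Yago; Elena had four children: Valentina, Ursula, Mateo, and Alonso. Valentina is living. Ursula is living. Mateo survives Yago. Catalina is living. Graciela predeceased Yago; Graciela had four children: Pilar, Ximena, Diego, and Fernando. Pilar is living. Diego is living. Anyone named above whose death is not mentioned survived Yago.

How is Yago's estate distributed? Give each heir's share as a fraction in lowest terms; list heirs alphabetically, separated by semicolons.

Alonso 1/16; Catalina 1/4; Diego 1/16; Fernando 1/16; Mateo 1/16; Nieves 1/4; Pilar 1/16; Ursula 1/16; Valentina 1/16; Ximena 1/16

Nieves, as surviving spouse, takes 1/4.
The remaining 3/4 passes to Yago's descendants per stirpes.
The 3/4 is divided into 3 equal shares of 1/4 among Elena, Catalina, Graciela.
Elena predeceased; the 1/4 allotted to Elena's branch passes to Elena's issue by representation.
The 1/4 is divided into 4 equal shares of 1/16 among Valentina, Ursula, Mateo, Alonso.
Valentina is living and takes 1/16.
Ursula is living and takes 1/16.
Mateo is living and takes 1/16.
Alonso is living and takes 1/16.
Catalina is living and takes 1/4.
Graciela predeceased; the 1/4 allotted to Graciela's branch passes to Graciela's issue by representation.
The 1/4 is divided into 4 equal shares of 1/16 among Pilar, Ximena, Diego, Fernando.
Pilar is living and takes 1/16.
Ximena is living and takes 1/16.
Diego is living and takes 1/16.
Fernando is living and takes 1/16.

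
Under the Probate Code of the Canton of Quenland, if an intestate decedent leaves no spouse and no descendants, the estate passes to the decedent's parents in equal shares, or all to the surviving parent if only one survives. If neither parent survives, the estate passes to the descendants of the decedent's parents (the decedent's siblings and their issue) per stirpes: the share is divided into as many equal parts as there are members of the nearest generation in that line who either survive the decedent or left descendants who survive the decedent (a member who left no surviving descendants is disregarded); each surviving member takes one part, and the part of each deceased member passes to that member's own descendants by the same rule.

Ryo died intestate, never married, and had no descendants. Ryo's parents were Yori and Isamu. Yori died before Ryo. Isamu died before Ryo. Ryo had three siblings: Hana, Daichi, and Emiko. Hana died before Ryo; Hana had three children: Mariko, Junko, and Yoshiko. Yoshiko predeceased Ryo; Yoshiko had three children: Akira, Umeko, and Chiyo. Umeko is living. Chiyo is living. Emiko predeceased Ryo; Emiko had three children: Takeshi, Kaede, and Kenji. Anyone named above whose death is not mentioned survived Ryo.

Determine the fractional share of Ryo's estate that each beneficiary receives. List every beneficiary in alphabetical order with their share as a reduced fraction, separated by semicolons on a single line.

Neither parent survives and there are no descendants, so the estate passes to Ryo's siblings and their issue per stirpes.
The estate is divided into 3 equal shares of 1/3 among Hana, Daichi, Emiko.
Hana predeceased; the 1/3 allotted to Hana's branch passes to Hana's issue by representation.
The 1/3 is divided into 3 equal shares of 1/9 among Mariko, Junko, Yoshiko.
Mariko is living and takes 1/9.
Junko is living and takes 1/9.
Yoshiko predeceased; the 1/9 allotted to Yoshiko's branch passes to Yoshiko's issue by representation.
The 1/9 is divided into 3 equal shares of 1/27 among Akira, Umeko, Chiyo.
Akira is living and takes 1/27.
Umeko is living and takes 1/27.
Chiyo is living and takes 1/27.
Daichi is living and takes 1/3.
Emiko predeceased; the 1/3 allotted to Emiko's branch passes to Emiko's issue by representation.
The 1/3 is divided into 3 equal shares of 1/9 among Takeshi, Kaede, Kenji.
Takeshi is living and takes 1/9.
Kaede is living and takes 1/9.
Kenji is living and takes 1/9.

Akira 1/27; Chiyo 1/27; Daichi 1/3; Junko 1/9; Kaede 1/9; Kenji 1/9; Mariko 1/9; Takeshi 1/9; Umeko 1/27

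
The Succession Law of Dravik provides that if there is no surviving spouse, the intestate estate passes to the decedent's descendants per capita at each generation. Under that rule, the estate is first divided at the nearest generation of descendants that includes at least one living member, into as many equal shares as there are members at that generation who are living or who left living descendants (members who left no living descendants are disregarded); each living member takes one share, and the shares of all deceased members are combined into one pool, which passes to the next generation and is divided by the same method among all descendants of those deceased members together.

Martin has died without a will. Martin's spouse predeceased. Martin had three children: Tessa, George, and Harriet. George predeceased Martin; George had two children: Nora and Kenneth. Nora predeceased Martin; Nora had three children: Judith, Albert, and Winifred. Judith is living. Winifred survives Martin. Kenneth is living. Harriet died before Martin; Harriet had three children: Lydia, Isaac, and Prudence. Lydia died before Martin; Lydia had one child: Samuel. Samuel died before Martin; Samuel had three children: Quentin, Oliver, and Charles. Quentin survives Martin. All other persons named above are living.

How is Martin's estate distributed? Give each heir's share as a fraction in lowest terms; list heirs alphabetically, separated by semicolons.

Albert 1/15; Charles 1/45; Isaac 2/15; Judith 1/15; Kenneth 2/15; Oliver 1/45; Prudence 2/15; Quentin 1/45; Tessa 1/3; Winifred 1/15

There is no surviving spouse, so the entire estate passes to Martin's descendants per capita at each generation.
At generation 1 (Tessa, George, Harriet) there are 3 shares of (1)/3 = 1/3 each.
Living: Tessa — each takes 1/3.
Deceased: George and Harriet. Their combined 2/3 is pooled and carried to generation 2.
At generation 2 (Nora, Kenneth, Lydia, Isaac, Prudence) there are 5 shares of (2/3)/5 = 2/15 each.
Living: Kenneth, Isaac, and Prudence — each takes 2/15.
Deceased: Nora and Lydia. Their combined 4/15 is pooled and carried to generation 3.
At generation 3 (Judith, Albert, Winifred, Samuel) there are 4 shares of (4/15)/4 = 1/15 each.
Living: Judith, Albert, and Winifred — each takes 1/15.
Deceased: Samuel. That 1/15 share is carried to generation 4.
At generation 4 (Quentin, Oliver, Charles) there are 3 shares of (1/15)/3 = 1/45 each.
Living: Quentin, Oliver, and Charles — each takes 1/45.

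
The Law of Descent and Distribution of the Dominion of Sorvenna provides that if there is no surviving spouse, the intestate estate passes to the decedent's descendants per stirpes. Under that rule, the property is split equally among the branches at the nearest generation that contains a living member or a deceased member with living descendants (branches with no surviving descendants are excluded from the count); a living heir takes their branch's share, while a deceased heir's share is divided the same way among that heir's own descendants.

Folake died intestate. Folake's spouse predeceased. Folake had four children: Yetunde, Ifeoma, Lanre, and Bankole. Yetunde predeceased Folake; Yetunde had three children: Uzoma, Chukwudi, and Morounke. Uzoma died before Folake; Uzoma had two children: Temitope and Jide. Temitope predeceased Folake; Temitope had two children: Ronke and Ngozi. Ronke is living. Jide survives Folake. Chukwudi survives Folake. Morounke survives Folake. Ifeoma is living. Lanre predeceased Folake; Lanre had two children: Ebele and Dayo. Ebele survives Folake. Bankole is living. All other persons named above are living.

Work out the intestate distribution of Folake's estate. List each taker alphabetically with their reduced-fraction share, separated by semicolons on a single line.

There is no surviving spouse, so the entire estate passes to Folake's descendants per stirpes.
The estate is divided into 4 equal shares of 1/4 among Yetunde, Ifeoma, Lanre, Bankole.
Yetunde predeceased; the 1/4 allotted to Yetunde's branch passes to Yetunde's issue by representation.
The 1/4 is divided into 3 equal shares of 1/12 among Uzoma, Chukwudi, Morounke.
Uzoma predeceased; the 1/12 allotted to Uzoma's branch passes to Uzoma's issue by representation.
The 1/12 is divided into 2 equal shares of 1/24 among Temitope, Jide.
Temitope predeceased; the 1/24 allotted to Temitope's branch passes to Temitope's issue by representation.
The 1/24 is divided into 2 equal shares of 1/48 among Ronke, Ngozi.
Ronke is living and takes 1/48.
Ngozi is living and takes 1/48.
Jide is living and takes 1/24.
Chukwudi is living and takes 1/12.
Morounke is living and takes 1/12.
Ifeoma is living and takes 1/4.
Lanre predeceased; the 1/4 allotted to Lanre's branch passes to Lanre's issue by representation.
The 1/4 is divided into 2 equal shares of 1/8 among Ebele, Dayo.
Ebele is living and takes 1/8.
Dayo is living and takes 1/8.
Bankole is living and takes 1/4.

Bankole 1/4; Chukwudi 1/12; Dayo 1/8; Ebele 1/8; Ifeoma 1/4; Jide 1/24; Morounke 1/12; Ngozi 1/48; Ronke 1/48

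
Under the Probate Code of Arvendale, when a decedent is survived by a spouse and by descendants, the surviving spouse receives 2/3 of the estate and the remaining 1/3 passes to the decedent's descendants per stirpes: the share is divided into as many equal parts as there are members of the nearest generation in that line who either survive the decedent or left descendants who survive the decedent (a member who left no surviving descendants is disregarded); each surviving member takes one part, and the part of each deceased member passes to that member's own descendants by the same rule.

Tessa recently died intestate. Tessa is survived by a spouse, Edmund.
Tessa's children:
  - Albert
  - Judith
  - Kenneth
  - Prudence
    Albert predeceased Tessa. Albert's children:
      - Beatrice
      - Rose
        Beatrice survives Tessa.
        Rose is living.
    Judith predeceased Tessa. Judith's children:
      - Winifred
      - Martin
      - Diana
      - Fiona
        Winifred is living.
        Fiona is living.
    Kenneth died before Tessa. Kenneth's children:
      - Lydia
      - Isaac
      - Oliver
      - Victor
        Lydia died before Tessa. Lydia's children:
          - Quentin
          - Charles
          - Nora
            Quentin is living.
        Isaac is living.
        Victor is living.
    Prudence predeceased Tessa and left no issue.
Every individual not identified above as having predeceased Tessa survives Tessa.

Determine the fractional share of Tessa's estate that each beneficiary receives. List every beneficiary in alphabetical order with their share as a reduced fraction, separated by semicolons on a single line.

Beatrice 1/18; Charles 1/108; Diana 1/36; Edmund 2/3; Fiona 1/36; Isaac 1/36; Martin 1/36; Nora 1/108; Oliver 1/36; Quentin 1/108; Rose 1/18; Victor 1/36; Winifred 1/36

Edmund, as surviving spouse, takes 2/3.
The remaining 1/3 passes to Tessa's descendants per stirpes.
Prudence left no surviving issue, so that branch lapses and is disregarded.
The 1/3 is divided into 3 equal shares of 1/9 among Albert, Judith, Kenneth.
Albert predeceased; the 1/9 allotted to Albert's branch passes to Albert's issue by representation.
The 1/9 is divided into 2 equal shares of 1/18 among Beatrice, Rose.
Beatrice is living and takes 1/18.
Rose is living and takes 1/18.
Judith predeceased; the 1/9 allotted to Judith's branch passes to Judith's issue by representation.
The 1/9 is divided into 4 equal shares of 1/36 among Winifred, Martin, Diana, Fiona.
Winifred is living and takes 1/36.
Martin is living and takes 1/36.
Diana is living and takes 1/36.
Fiona is living and takes 1/36.
Kenneth predeceased; the 1/9 allotted to Kenneth's branch passes to Kenneth's issue by representation.
The 1/9 is divided into 4 equal shares of 1/36 among Lydia, Isaac, Oliver, Victor.
Lydia predeceased; the 1/36 allotted to Lydia's branch passes to Lydia's issue by representation.
The 1/36 is divided into 3 equal shares of 1/108 among Quentin, Charles, Nora.
Quentin is living and takes 1/108.
Charles is living and takes 1/108.
Nora is living and takes 1/108.
Isaac is living and takes 1/36.
Oliver is living and takes 1/36.
Victor is living and takes 1/36.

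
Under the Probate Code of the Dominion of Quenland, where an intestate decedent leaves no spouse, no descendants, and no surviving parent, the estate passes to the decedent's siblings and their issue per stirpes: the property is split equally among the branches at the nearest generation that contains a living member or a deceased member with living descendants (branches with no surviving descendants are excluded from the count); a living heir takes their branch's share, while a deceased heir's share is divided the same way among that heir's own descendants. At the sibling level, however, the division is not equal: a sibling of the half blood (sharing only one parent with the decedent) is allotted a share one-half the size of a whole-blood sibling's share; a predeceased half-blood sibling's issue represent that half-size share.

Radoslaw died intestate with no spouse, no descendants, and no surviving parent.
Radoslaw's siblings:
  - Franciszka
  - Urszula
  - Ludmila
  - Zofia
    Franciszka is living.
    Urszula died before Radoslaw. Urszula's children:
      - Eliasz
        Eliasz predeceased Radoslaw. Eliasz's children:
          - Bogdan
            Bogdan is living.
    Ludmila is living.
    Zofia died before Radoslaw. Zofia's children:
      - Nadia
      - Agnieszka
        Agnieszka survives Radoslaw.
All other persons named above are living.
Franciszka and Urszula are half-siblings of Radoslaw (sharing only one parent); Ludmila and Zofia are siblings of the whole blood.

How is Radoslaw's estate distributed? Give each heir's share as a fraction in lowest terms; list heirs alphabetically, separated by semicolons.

Agnieszka 1/6; Bogdan 1/6; Franciszka 1/6; Ludmila 1/3; Nadia 1/6

No spouse, descendants, or parent survives, so the estate passes to Radoslaw's siblings per stirpes.
Half-blood siblings count for one-half the weight of whole-blood siblings at the initial division.
Dividing 1 in proportion to weights (total weight 3): Franciszka (weight 1/2) → 1/6; Urszula (weight 1/2) → 1/6; Ludmila (weight 1) → 1/3; Zofia (weight 1) → 1/3.
Franciszka is living and takes 1/6.
Urszula predeceased; the 1/6 allotted to Urszula's branch passes to Urszula's issue by representation.
Eliasz's line is the sole branch at this level, so the full 1/6 passes to Eliasz's issue by representation.
Bogdan is the sole taker at this level and receives the full 1/6.
Ludmila is living and takes 1/3.
Zofia predeceased; the 1/3 allotted to Zofia's branch passes to Zofia's issue by representation.
The 1/3 is divided into 2 equal shares of 1/6 among Nadia, Agnieszka.
Nadia is living and takes 1/6.
Agnieszka is living and takes 1/6.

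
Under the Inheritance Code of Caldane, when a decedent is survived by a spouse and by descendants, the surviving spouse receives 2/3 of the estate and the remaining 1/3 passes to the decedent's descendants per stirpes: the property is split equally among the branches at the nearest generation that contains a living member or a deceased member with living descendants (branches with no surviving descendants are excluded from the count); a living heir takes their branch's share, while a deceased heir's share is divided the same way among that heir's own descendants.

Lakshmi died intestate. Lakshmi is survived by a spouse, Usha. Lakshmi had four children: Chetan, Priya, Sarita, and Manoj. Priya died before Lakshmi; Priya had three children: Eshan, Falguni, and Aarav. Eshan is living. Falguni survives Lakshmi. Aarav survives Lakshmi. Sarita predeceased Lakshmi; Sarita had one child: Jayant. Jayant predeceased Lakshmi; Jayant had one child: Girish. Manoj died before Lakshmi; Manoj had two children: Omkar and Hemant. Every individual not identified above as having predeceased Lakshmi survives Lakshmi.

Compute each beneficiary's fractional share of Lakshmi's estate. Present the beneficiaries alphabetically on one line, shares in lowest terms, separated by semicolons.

Usha, as surviving spouse, takes 2/3.
The remaining 1/3 passes to Lakshmi's descendants per stirpes.
The 1/3 is divided into 4 equal shares of 1/12 among Chetan, Priya, Sarita, Manoj.
Chetan is living and takes 1/12.
Priya predeceased; the 1/12 allotted to Priya's branch passes to Priya's issue by representation.
The 1/12 is divided into 3 equal shares of 1/36 among Eshan, Falguni, Aarav.
Eshan is living and takes 1/36.
Falguni is living and takes 1/36.
Aarav is living and takes 1/36.
Sarita predeceased; the 1/12 allotted to Sarita's branch passes to Sarita's issue by representation.
Jayant's line is the sole branch at this level, so the full 1/12 passes to Jayant's issue by representation.
Girish is the sole taker at this level and receives the full 1/12.
Manoj predeceased; the 1/12 allotted to Manoj's branch passes to Manoj's issue by representation.
The 1/12 is divided into 2 equal shares of 1/24 among Omkar, Hemant.
Omkar is living and takes 1/24.
Hemant is living and takes 1/24.

Aarav 1/36; Chetan 1/12; Eshan 1/36; Falguni 1/36; Girish 1/12; Hemant 1/24; Omkar 1/24; Usha 2/3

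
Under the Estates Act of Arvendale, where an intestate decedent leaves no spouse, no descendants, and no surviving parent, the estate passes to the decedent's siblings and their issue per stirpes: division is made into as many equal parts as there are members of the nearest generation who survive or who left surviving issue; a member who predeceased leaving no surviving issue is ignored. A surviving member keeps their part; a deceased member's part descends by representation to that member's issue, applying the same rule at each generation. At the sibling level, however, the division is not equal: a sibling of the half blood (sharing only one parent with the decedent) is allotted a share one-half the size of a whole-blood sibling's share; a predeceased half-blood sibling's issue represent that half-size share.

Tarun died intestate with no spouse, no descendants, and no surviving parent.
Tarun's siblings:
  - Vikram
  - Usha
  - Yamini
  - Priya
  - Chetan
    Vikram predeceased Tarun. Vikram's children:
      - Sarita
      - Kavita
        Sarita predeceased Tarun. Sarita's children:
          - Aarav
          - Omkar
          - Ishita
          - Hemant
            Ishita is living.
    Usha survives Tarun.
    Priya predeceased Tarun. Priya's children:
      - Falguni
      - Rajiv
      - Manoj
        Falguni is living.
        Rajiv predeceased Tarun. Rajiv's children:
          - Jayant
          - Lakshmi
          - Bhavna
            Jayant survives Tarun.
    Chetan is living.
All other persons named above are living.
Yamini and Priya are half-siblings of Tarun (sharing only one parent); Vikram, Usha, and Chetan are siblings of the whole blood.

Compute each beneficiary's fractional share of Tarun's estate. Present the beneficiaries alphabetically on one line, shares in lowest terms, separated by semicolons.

Aarav 1/32; Bhavna 1/72; Chetan 1/4; Falguni 1/24; Hemant 1/32; Ishita 1/32; Jayant 1/72; Kavita 1/8; Lakshmi 1/72; Manoj 1/24; Omkar 1/32; Usha 1/4; Yamini 1/8

No spouse, descendants, or parent survives, so the estate passes to Tarun's siblings per stirpes.
Half-blood siblings count for one-half the weight of whole-blood siblings at the initial division.
Dividing 1 in proportion to weights (total weight 4): Vikram (weight 1) → 1/4; Usha (weight 1) → 1/4; Yamini (weight 1/2) → 1/8; Priya (weight 1/2) → 1/8; Chetan (weight 1) → 1/4.
Vikram predeceased; the 1/4 allotted to Vikram's branch passes to Vikram's issue by representation.
The 1/4 is divided into 2 equal shares of 1/8 among Sarita, Kavita.
Sarita predeceased; the 1/8 allotted to Sarita's branch passes to Sarita's issue by representation.
The 1/8 is divided into 4 equal shares of 1/32 among Aarav, Omkar, Ishita, Hemant.
Aarav is living and takes 1/32.
Omkar is living and takes 1/32.
Ishita is living and takes 1/32.
Hemant is living and takes 1/32.
Kavita is living and takes 1/8.
Usha is living and takes 1/4.
Yamini is living and takes 1/8.
Priya predeceased; the 1/8 allotted to Priya's branch passes to Priya's issue by representation.
The 1/8 is divided into 3 equal shares of 1/24 among Falguni, Rajiv, Manoj.
Falguni is living and takes 1/24.
Rajiv predeceased; the 1/24 allotted to Rajiv's branch passes to Rajiv's issue by representation.
The 1/24 is divided into 3 equal shares of 1/72 among Jayant, Lakshmi, Bhavna.
Jayant is living and takes 1/72.
Lakshmi is living and takes 1/72.
Bhavna is living and takes 1/72.
Manoj is living and takes 1/24.
Chetan is living and takes 1/4.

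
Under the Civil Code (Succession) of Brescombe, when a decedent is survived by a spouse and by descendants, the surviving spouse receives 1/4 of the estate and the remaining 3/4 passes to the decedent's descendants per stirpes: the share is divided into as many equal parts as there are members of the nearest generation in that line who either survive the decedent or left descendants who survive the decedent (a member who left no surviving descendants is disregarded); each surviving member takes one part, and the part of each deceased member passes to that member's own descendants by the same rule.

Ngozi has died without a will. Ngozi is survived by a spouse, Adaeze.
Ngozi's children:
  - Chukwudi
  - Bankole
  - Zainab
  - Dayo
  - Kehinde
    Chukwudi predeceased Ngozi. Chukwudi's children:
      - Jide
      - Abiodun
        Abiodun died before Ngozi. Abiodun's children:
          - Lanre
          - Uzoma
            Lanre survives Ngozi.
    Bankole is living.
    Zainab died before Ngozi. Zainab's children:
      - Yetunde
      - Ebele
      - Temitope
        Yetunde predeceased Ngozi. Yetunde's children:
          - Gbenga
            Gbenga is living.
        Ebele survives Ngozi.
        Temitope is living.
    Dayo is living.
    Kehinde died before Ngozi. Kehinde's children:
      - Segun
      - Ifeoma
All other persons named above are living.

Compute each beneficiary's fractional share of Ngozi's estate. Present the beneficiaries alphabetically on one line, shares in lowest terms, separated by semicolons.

Adaeze 1/4; Bankole 3/20; Dayo 3/20; Ebele 1/20; Gbenga 1/20; Ifeoma 3/40; Jide 3/40; Lanre 3/80; Segun 3/40; Temitope 1/20; Uzoma 3/80

Adaeze, as surviving spouse, takes 1/4.
The remaining 3/4 passes to Ngozi's descendants per stirpes.
The 3/4 is divided into 5 equal shares of 3/20 among Chukwudi, Bankole, Zainab, Dayo, Kehinde.
Chukwudi predeceased; the 3/20 allotted to Chukwudi's branch passes to Chukwudi's issue by representation.
The 3/20 is divided into 2 equal shares of 3/40 among Jide, Abiodun.
Jide is living and takes 3/40.
Abiodun predeceased; the 3/40 allotted to Abiodun's branch passes to Abiodun's issue by representation.
The 3/40 is divided into 2 equal shares of 3/80 among Lanre, Uzoma.
Lanre is living and takes 3/80.
Uzoma is living and takes 3/80.
Bankole is living and takes 3/20.
Zainab predeceased; the 3/20 allotted to Zainab's branch passes to Zainab's issue by representation.
The 3/20 is divided into 3 equal shares of 1/20 among Yetunde, Ebele, Temitope.
Yetunde predeceased; the 1/20 allotted to Yetunde's branch passes to Yetunde's issue by representation.
Gbenga is the sole taker at this level and receives the full 1/20.
Ebele is living and takes 1/20.
Temitope is living and takes 1/20.
Dayo is living and takes 3/20.
Kehinde predeceased; the 3/20 allotted to Kehinde's branch passes to Kehinde's issue by representation.
The 3/20 is divided into 2 equal shares of 3/40 among Segun, Ifeoma.
Segun is living and takes 3/40.
Ifeoma is living and takes 3/40.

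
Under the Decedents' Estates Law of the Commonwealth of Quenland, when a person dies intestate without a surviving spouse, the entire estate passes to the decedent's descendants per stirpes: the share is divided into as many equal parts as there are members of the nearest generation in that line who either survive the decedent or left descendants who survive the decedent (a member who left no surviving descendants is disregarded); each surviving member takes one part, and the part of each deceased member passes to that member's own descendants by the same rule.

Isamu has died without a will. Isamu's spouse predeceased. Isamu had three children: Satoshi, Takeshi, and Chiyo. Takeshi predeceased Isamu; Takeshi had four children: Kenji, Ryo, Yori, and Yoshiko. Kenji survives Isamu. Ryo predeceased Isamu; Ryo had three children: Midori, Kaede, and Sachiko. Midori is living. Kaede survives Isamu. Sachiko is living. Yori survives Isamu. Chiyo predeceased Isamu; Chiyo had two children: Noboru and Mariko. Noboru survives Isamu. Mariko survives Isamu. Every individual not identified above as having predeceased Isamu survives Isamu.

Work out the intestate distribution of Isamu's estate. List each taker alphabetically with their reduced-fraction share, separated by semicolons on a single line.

Kaede 1/36; Kenji 1/12; Mariko 1/6; Midori 1/36; Noboru 1/6; Sachiko 1/36; Satoshi 1/3; Yori 1/12; Yoshiko 1/12

There is no surviving spouse, so the entire estate passes to Isamu's descendants per stirpes.
The estate is divided into 3 equal shares of 1/3 among Satoshi, Takeshi, Chiyo.
Satoshi is living and takes 1/3.
Takeshi predeceased; the 1/3 allotted to Takeshi's branch passes to Takeshi's issue by representation.
The 1/3 is divided into 4 equal shares of 1/12 among Kenji, Ryo, Yori, Yoshiko.
Kenji is living and takes 1/12.
Ryo predeceased; the 1/12 allotted to Ryo's branch passes to Ryo's issue by representation.
The 1/12 is divided into 3 equal shares of 1/36 among Midori, Kaede, Sachiko.
Midori is living and takes 1/36.
Kaede is living and takes 1/36.
Sachiko is living and takes 1/36.
Yori is living and takes 1/12.
Yoshiko is living and takes 1/12.
Chiyo predeceased; the 1/3 allotted to Chiyo's branch passes to Chiyo's issue by representation.
The 1/3 is divided into 2 equal shares of 1/6 among Noboru, Mariko.
Noboru is living and takes 1/6.
Mariko is living and takes 1/6.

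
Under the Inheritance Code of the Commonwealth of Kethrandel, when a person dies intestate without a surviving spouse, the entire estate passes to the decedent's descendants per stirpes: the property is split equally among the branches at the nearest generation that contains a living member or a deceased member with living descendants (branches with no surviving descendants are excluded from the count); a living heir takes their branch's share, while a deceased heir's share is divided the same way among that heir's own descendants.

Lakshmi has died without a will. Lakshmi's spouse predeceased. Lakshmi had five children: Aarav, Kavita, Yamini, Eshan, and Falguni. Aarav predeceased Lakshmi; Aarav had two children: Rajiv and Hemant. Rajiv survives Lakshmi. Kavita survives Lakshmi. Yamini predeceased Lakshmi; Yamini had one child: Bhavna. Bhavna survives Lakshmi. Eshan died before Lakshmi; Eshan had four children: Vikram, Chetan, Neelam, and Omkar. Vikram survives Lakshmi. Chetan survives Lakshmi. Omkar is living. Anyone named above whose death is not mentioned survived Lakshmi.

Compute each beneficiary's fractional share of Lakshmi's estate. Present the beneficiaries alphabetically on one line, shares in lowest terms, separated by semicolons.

Bhavna 1/5; Chetan 1/20; Falguni 1/5; Hemant 1/10; Kavita 1/5; Neelam 1/20; Omkar 1/20; Rajiv 1/10; Vikram 1/20

There is no surviving spouse, so the entire estate passes to Lakshmi's descendants per stirpes.
The estate is divided into 5 equal shares of 1/5 among Aarav, Kavita, Yamini, Eshan, Falguni.
Aarav predeceased; the 1/5 allotted to Aarav's branch passes to Aarav's issue by representation.
The 1/5 is divided into 2 equal shares of 1/10 among Rajiv, Hemant.
Rajiv is living and takes 1/10.
Hemant is living and takes 1/10.
Kavita is living and takes 1/5.
Yamini predeceased; the 1/5 allotted to Yamini's branch passes to Yamini's issue by representation.
Bhavna is the sole taker at this level and receives the full 1/5.
Eshan predeceased; the 1/5 allotted to Eshan's branch passes to Eshan's issue by representation.
The 1/5 is divided into 4 equal shares of 1/20 among Vikram, Chetan, Neelam, Omkar.
Vikram is living and takes 1/20.
Chetan is living and takes 1/20.
Neelam is living and takes 1/20.
Omkar is living and takes 1/20.
Falguni is living and takes 1/5.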